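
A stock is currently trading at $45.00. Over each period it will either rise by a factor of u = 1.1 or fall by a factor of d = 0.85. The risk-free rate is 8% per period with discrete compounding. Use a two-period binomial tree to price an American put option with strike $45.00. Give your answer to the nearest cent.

Risk-neutral probability p = (1 + 0.08 − 0.85)/(1.1 − 0.85) = 0.2300/0.2500 = 0.9200
Terminal stock prices: S_uu = 54.45, S_ud = 42.08, S_dd = 32.51
Terminal payoffs (K − S): max(-9.45, 0) = 0, max(2.925, 0) = 2.925, max(12.49, 0) = 12.49
Node u (S = 49.5): continuation = 1/1.08·[0.9200·0.0000 + 0.0800·2.9250] = 0.2167; exercise value = 0.0000 ≤ continuation, so V_u = 0.2167
Node d (S = 38.25): continuation = 1/1.08·[0.9200·2.9250 + 0.0800·12.4875] = 3.4167; exercise value = 6.7500 > continuation, so V_d = 6.7500 (exercise)
Node 0 (S = 45): continuation = 1/1.08·[0.9200·0.2167 + 0.0800·6.7500] = 0.6846; exercise value = 0.0000 ≤ continuation, so V_0 = 0.6846

$0.68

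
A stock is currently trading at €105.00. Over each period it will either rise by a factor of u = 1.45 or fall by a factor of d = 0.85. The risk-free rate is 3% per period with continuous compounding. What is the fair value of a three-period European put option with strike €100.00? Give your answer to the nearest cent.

Risk-neutral probability p = (e^0.03 − 0.85)/(1.45 − 0.85) = 0.1805/0.6000 = 0.3008
Terminal stock prices: S_uuu = 320.1, S_uud = 187.6, S_udd = 110, S_ddd = 64.48
Terminal payoffs (K − S): max(-220.1, 0) = 0, max(-87.65, 0) = 0, max(-10, 0) = 0, max(35.52, 0) = 35.52
Node uu (S = 220.8): V_uu = e^(−0.03)·[0.3008·0.0000 + 0.6992·0.0000] = 0.0000
Node ud (S = 129.4): V_ud = e^(−0.03)·[0.3008·0.0000 + 0.6992·0.0000] = 0.0000
Node dd (S = 75.86): V_dd = e^(−0.03)·[0.3008·0.0000 + 0.6992·35.5169] = 24.1009
Node u (S = 152.2): V_u = e^(−0.03)·[0.3008·0.0000 + 0.6992·0.0000] = 0.0000
Node d (S = 89.25): V_d = e^(−0.03)·[0.3008·0.0000 + 0.6992·24.1009] = 16.3543
Node 0 (S = 105): V_0 = e^(−0.03)·[0.3008·0.0000 + 0.6992·16.3543] = 11.0977

€11.10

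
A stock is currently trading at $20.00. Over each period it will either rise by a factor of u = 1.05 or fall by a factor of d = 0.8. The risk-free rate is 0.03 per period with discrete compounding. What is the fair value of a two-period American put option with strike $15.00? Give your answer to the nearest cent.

$0.01

Risk-neutral probability p = (1 + 0.03 − 0.8)/(1.05 − 0.8) = 0.2300/0.2500 = 0.9200
Terminal stock prices: S_uu = 22.05, S_ud = 16.8, S_dd = 12.8
Terminal payoffs (K − S): max(-7.05, 0) = 0, max(-1.8, 0) = 0, max(2.2, 0) = 2.2
Node u (S = 21): continuation = 1/1.03·[0.9200·0.0000 + 0.0800·0.0000] = 0.0000; exercise value = 0.0000 ≤ continuation, so V_u = 0.0000
Node d (S = 16): continuation = 1/1.03·[0.9200·0.0000 + 0.0800·2.2000] = 0.1709; exercise value = 0.0000 ≤ continuation, so V_d = 0.1709
Node 0 (S = 20): continuation = 1/1.03·[0.9200·0.0000 + 0.0800·0.1709] = 0.0133; exercise value = 0.0000 ≤ continuation, so V_0 = 0.0133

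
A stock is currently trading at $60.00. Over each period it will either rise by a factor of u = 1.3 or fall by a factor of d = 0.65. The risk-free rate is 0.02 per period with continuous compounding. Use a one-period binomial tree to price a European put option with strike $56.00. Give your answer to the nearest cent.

$7.17

Risk-neutral probability p = (e^0.02 − 0.65)/(1.3 − 0.65) = 0.3702/0.6500 = 0.5695
Terminal stock prices: S_u = 78, S_d = 39
Terminal payoffs (K − S): max(-22, 0) = 0, max(17, 0) = 17
Node 0 (S = 60): V_0 = e^(−0.02)·[0.5695·0.0000 + 0.4305·17.0000] = 7.1729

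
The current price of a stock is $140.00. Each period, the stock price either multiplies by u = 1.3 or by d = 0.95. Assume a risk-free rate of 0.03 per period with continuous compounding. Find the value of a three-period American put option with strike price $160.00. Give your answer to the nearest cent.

$20.18

Risk-neutral probability p = (e^0.03 − 0.95)/(1.3 − 0.95) = 0.0805/0.3500 = 0.2299
Terminal stock prices: S_uuu = 307.6, S_uud = 224.8, S_udd = 164.3, S_ddd = 120
Terminal payoffs (K − S): max(-147.6, 0) = 0, max(-64.77, 0) = 0, max(-4.255, 0) = 0, max(39.97, 0) = 39.97
Node uu (S = 236.6): continuation = e^(−0.03)·[0.2299·0.0000 + 0.7701·0.0000] = 0.0000; exercise value = 0.0000 ≤ continuation, so V_uu = 0.0000
Node ud (S = 172.9): continuation = e^(−0.03)·[0.2299·0.0000 + 0.7701·0.0000] = 0.0000; exercise value = 0.0000 ≤ continuation, so V_ud = 0.0000
Node dd (S = 126.3): continuation = e^(−0.03)·[0.2299·0.0000 + 0.7701·39.9675] = 29.8705; exercise value = 33.6500 > continuation, so V_dd = 33.6500 (exercise)
Node u (S = 182): continuation = e^(−0.03)·[0.2299·0.0000 + 0.7701·0.0000] = 0.0000; exercise value = 0.0000 ≤ continuation, so V_u = 0.0000
Node d (S = 133): continuation = e^(−0.03)·[0.2299·0.0000 + 0.7701·33.6500] = 25.1490; exercise value = 27.0000 > continuation, so V_d = 27.0000 (exercise)
Node 0 (S = 140): continuation = e^(−0.03)·[0.2299·0.0000 + 0.7701·27.0000] = 20.1790; exercise value = 20.0000 ≤ continuation, so V_0 = 20.1790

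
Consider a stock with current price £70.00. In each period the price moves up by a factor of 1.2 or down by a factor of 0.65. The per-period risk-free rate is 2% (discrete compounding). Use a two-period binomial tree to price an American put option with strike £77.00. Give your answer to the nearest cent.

Risk-neutral probability p = (1 + 0.02 − 0.65)/(1.2 − 0.65) = 0.3700/0.5500 = 0.6727
Terminal stock prices: S_uu = 100.8, S_ud = 54.6, S_dd = 29.58
Terminal payoffs (K − S): max(-23.8, 0) = 0, max(22.4, 0) = 22.4, max(47.42, 0) = 47.42
Node u (S = 84): continuation = 1/1.02·[0.6727·0.0000 + 0.3273·22.4000] = 7.1872; exercise value = 0.0000 ≤ continuation, so V_u = 7.1872
Node d (S = 45.5): continuation = 1/1.02·[0.6727·22.4000 + 0.3273·47.4250] = 29.9902; exercise value = 31.5000 > continuation, so V_d = 31.5000 (exercise)
Node 0 (S = 70): continuation = 1/1.02·[0.6727·7.1872 + 0.3273·31.5000] = 14.8472; exercise value = 7.0000 ≤ continuation, so V_0 = 14.8472

£14.85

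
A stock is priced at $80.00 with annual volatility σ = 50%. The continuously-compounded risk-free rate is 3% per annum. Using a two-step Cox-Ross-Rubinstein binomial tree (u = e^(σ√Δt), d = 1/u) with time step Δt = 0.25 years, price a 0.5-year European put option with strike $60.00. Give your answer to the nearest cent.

$3.39

CRR parameters: u = e^(σ√Δt) = e^(0.5·√0.25) = 1.2840, d = 1/u = 0.7788
Per-period rate: rΔt = 0.03·0.25 = 0.0075, so R = e^0.0075 = 1.0075
Risk-neutral probability p = (e^0.0075 − 0.7788)/(1.2840 − 0.7788) = 0.2287/0.5052 = 0.4527
Terminal stock prices: S_uu = 131.9, S_ud = 80, S_dd = 48.52
Terminal payoffs (K − S): max(-71.9, 0) = 0, max(-20, 0) = 0, max(11.48, 0) = 11.48
Node u (S = 102.7): V_u = e^(−0.0075)·[0.4527·0.0000 + 0.5473·0.0000] = 0.0000
Node d (S = 62.3): V_d = e^(−0.0075)·[0.4527·0.0000 + 0.5473·11.4775] = 6.2344
Node 0 (S = 80): V_0 = e^(−0.0075)·[0.4527·0.0000 + 0.5473·6.2344] = 3.3865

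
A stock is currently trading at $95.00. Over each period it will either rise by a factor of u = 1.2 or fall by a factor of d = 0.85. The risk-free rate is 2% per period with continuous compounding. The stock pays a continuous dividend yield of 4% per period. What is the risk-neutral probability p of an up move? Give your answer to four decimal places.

Per-period risk-free factor R = e^0.02 = 1.0202; dividend-adjusted growth = e^(0.02−0.04) = 0.9802.
Risk-neutral probability p = (0.9802 − 0.85)/(1.2 − 0.85) = 0.1302/0.3500 = 0.3720

p = 0.3720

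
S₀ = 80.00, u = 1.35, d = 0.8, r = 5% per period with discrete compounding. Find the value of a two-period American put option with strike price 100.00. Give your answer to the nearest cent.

Risk-neutral probability p = (1 + 0.05 − 0.8)/(1.35 − 0.8) = 0.2500/0.5500 = 0.4545
Terminal stock prices: S_uu = 145.8, S_ud = 86.4, S_dd = 51.2
Terminal payoffs (K − S): max(-45.8, 0) = 0, max(13.6, 0) = 13.6, max(48.8, 0) = 48.8
Node u (S = 108): continuation = 1/1.05·[0.4545·0.0000 + 0.5455·13.6000] = 7.0649; exercise value = 0.0000 ≤ continuation, so V_u = 7.0649
Node d (S = 64): continuation = 1/1.05·[0.4545·13.6000 + 0.5455·48.8000] = 31.2381; exercise value = 36.0000 > continuation, so V_d = 36.0000 (exercise)
Node 0 (S = 80): continuation = 1/1.05·[0.4545·7.0649 + 0.5455·36.0000] = 21.7597; exercise value = 20.0000 ≤ continuation, so V_0 = 21.7597

21.76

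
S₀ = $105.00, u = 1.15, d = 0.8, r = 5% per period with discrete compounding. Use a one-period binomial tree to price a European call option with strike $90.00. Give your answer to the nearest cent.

$20.92

Risk-neutral probability p = (1 + 0.05 − 0.8)/(1.15 − 0.8) = 0.2500/0.3500 = 0.7143
Terminal stock prices: S_u = 120.7, S_d = 84
Terminal payoffs (S − K): max(30.75, 0) = 30.75, max(-6, 0) = 0
Node 0 (S = 105): V_0 = 1/1.05·[0.7143·30.7500 + 0.2857·0.0000] = 20.9184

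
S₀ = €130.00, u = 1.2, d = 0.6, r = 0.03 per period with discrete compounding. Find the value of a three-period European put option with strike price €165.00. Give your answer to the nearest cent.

€41.09

Risk-neutral probability p = (1 + 0.03 − 0.6)/(1.2 − 0.6) = 0.4300/0.6000 = 0.7167
Terminal stock prices: S_uuu = 224.6, S_uud = 112.3, S_udd = 56.16, S_ddd = 28.08
Terminal payoffs (K − S): max(-59.64, 0) = 0, max(52.68, 0) = 52.68, max(108.8, 0) = 108.8, max(136.9, 0) = 136.9
Node uu (S = 187.2): V_uu = 1/1.03·[0.7167·0.0000 + 0.2833·52.6800] = 14.4913
Node ud (S = 93.6): V_ud = 1/1.03·[0.7167·52.6800 + 0.2833·108.8400] = 66.5942
Node dd (S = 46.8): V_dd = 1/1.03·[0.7167·108.8400 + 0.2833·136.9200] = 113.3942
Node u (S = 156): V_u = 1/1.03·[0.7167·14.4913 + 0.2833·66.5942] = 28.4017
Node d (S = 78): V_d = 1/1.03·[0.7167·66.5942 + 0.2833·113.3942] = 77.5283
Node 0 (S = 130): V_0 = 1/1.03·[0.7167·28.4017 + 0.2833·77.5283] = 41.0883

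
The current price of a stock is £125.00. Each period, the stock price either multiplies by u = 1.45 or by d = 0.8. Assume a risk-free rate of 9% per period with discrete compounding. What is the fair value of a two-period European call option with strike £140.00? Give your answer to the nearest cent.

£22.66

Risk-neutral probability p = (1 + 0.09 − 0.8)/(1.45 − 0.8) = 0.2900/0.6500 = 0.4462
Terminal stock prices: S_uu = 262.8, S_ud = 145, S_dd = 80
Terminal payoffs (S − K): max(122.8, 0) = 122.8, max(5, 0) = 5, max(-60, 0) = 0
Node u (S = 181.2): V_u = 1/1.09·[0.4462·122.8125 + 0.5538·5.0000] = 52.8096
Node d (S = 100): V_d = 1/1.09·[0.4462·5.0000 + 0.5538·0.0000] = 2.0466
Node 0 (S = 125): V_0 = 1/1.09·[0.4462·52.8096 + 0.5538·2.0466] = 22.6557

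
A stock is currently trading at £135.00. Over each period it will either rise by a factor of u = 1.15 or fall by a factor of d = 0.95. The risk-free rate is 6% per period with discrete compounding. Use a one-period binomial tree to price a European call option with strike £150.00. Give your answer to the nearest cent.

Risk-neutral probability p = (1 + 0.06 − 0.95)/(1.15 − 0.95) = 0.1100/0.2000 = 0.5500
Terminal stock prices: S_u = 155.2, S_d = 128.2
Terminal payoffs (S − K): max(5.25, 0) = 5.25, max(-21.75, 0) = 0
Node 0 (S = 135): V_0 = 1/1.06·[0.5500·5.2500 + 0.4500·0.0000] = 2.7241

£2.72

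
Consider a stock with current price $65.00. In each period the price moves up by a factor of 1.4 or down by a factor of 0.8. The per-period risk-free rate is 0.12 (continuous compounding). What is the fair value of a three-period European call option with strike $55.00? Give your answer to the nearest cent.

$28.05

Risk-neutral probability p = (e^0.12 − 0.8)/(1.4 − 0.8) = 0.3275/0.6000 = 0.5458
Terminal stock prices: S_uuu = 178.4, S_uud = 101.9, S_udd = 58.24, S_ddd = 33.28
Terminal payoffs (S − K): max(123.4, 0) = 123.4, max(46.92, 0) = 46.92, max(3.24, 0) = 3.24, max(-21.72, 0) = 0
Node uu (S = 127.4): V_uu = e^(−0.12)·[0.5458·123.3600 + 0.4542·46.9200] = 78.6194
Node ud (S = 72.8): V_ud = e^(−0.12)·[0.5458·46.9200 + 0.4542·3.2400] = 24.0194
Node dd (S = 41.6): V_dd = e^(−0.12)·[0.5458·3.2400 + 0.4542·0.0000] = 1.5685
Node u (S = 91): V_u = e^(−0.12)·[0.5458·78.6194 + 0.4542·24.0194] = 47.7355
Node d (S = 52): V_d = e^(−0.12)·[0.5458·24.0194 + 0.4542·1.5685] = 12.2597
Node 0 (S = 65): V_0 = e^(−0.12)·[0.5458·47.7355 + 0.4542·12.2597] = 28.0474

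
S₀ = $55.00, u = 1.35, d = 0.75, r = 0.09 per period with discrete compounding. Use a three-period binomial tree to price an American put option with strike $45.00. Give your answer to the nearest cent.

Risk-neutral probability p = (1 + 0.09 − 0.75)/(1.35 − 0.75) = 0.3400/0.6000 = 0.5667
Terminal stock prices: S_uuu = 135.3, S_uud = 75.18, S_udd = 41.77, S_ddd = 23.2
Terminal payoffs (K − S): max(-90.32, 0) = 0, max(-30.18, 0) = 0, max(3.234, 0) = 3.234, max(21.8, 0) = 21.8
Node uu (S = 100.2): continuation = 1/1.09·[0.5667·0.0000 + 0.4333·0.0000] = 0.0000; exercise value = 0.0000 ≤ continuation, so V_uu = 0.0000
Node ud (S = 55.69): continuation = 1/1.09·[0.5667·0.0000 + 0.4333·3.2344] = 1.2858; exercise value = 0.0000 ≤ continuation, so V_ud = 1.2858
Node dd (S = 30.94): continuation = 1/1.09·[0.5667·3.2344 + 0.4333·21.7969] = 10.3469; exercise value = 14.0625 > continuation, so V_dd = 14.0625 (exercise)
Node u (S = 74.25): continuation = 1/1.09·[0.5667·0.0000 + 0.4333·1.2858] = 0.5112; exercise value = 0.0000 ≤ continuation, so V_u = 0.5112
Node d (S = 41.25): continuation = 1/1.09·[0.5667·1.2858 + 0.4333·14.0625] = 6.2591; exercise value = 3.7500 ≤ continuation, so V_d = 6.2591
Node 0 (S = 55): continuation = 1/1.09·[0.5667·0.5112 + 0.4333·6.2591] = 2.7541; exercise value = 0.0000 ≤ continuation, so V_0 = 2.7541

$2.75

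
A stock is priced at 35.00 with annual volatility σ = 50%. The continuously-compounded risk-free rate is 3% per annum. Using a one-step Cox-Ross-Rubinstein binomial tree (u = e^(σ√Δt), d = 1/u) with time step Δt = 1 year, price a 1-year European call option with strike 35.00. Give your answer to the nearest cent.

CRR parameters: u = e^(σ√Δt) = e^(0.5·√1) = 1.6487, d = 1/u = 0.6065
Per-period rate: rΔt = 0.03·1 = 0.03, so R = e^0.03 = 1.0305
Risk-neutral probability p = (e^0.03 − 0.6065)/(1.6487 − 0.6065) = 0.4239/1.0422 = 0.4068
Terminal stock prices: S_u = 57.71, S_d = 21.23
Terminal payoffs (S − K): max(22.71, 0) = 22.71, max(-13.77, 0) = 0
Node 0 (S = 35): V_0 = e^(−0.03)·[0.4068·22.7052 + 0.5932·0.0000] = 8.9627

8.96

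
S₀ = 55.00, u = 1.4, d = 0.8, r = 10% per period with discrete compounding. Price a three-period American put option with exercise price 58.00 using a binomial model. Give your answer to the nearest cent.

Risk-neutral probability p = (1 + 0.1 − 0.8)/(1.4 − 0.8) = 0.3000/0.6000 = 0.5000
Terminal stock prices: S_uuu = 150.9, S_uud = 86.24, S_udd = 49.28, S_ddd = 28.16
Terminal payoffs (K − S): max(-92.92, 0) = 0, max(-28.24, 0) = 0, max(8.72, 0) = 8.72, max(29.84, 0) = 29.84
Node uu (S = 107.8): continuation = 1/1.1·[0.5000·0.0000 + 0.5000·0.0000] = 0.0000; exercise value = 0.0000 ≤ continuation, so V_uu = 0.0000
Node ud (S = 61.6): continuation = 1/1.1·[0.5000·0.0000 + 0.5000·8.7200] = 3.9636; exercise value = 0.0000 ≤ continuation, so V_ud = 3.9636
Node dd (S = 35.2): continuation = 1/1.1·[0.5000·8.7200 + 0.5000·29.8400] = 17.5273; exercise value = 22.8000 > continuation, so V_dd = 22.8000 (exercise)
Node u (S = 77): continuation = 1/1.1·[0.5000·0.0000 + 0.5000·3.9636] = 1.8017; exercise value = 0.0000 ≤ continuation, so V_u = 1.8017
Node d (S = 44): continuation = 1/1.1·[0.5000·3.9636 + 0.5000·22.8000] = 12.1653; exercise value = 14.0000 > continuation, so V_d = 14.0000 (exercise)
Node 0 (S = 55): continuation = 1/1.1·[0.5000·1.8017 + 0.5000·14.0000] = 7.1826; exercise value = 3.0000 ≤ continuation, so V_0 = 7.1826

7.18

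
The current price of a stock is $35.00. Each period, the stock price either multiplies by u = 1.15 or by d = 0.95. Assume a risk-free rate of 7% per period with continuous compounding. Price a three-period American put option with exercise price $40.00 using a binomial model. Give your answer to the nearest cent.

$5.00

Risk-neutral probability p = (e^0.07 − 0.95)/(1.15 − 0.95) = 0.1225/0.2000 = 0.6125
Terminal stock prices: S_uuu = 53.23, S_uud = 43.97, S_udd = 36.33, S_ddd = 30.01
Terminal payoffs (K − S): max(-13.23, 0) = 0, max(-3.973, 0) = 0, max(3.674, 0) = 3.674, max(9.992, 0) = 9.992
Node uu (S = 46.29): continuation = e^(−0.07)·[0.6125·0.0000 + 0.3875·0.0000] = 0.0000; exercise value = 0.0000 ≤ continuation, so V_uu = 0.0000
Node ud (S = 38.24): continuation = e^(−0.07)·[0.6125·0.0000 + 0.3875·3.6744] = 1.3274; exercise value = 1.7625 > continuation, so V_ud = 1.7625 (exercise)
Node dd (S = 31.59): continuation = e^(−0.07)·[0.6125·3.6744 + 0.3875·9.9919] = 5.7083; exercise value = 8.4125 > continuation, so V_dd = 8.4125 (exercise)
Node u (S = 40.25): continuation = e^(−0.07)·[0.6125·0.0000 + 0.3875·1.7625] = 0.6367; exercise value = 0.0000 ≤ continuation, so V_u = 0.6367
Node d (S = 33.25): continuation = e^(−0.07)·[0.6125·1.7625 + 0.3875·8.4125] = 4.0458; exercise value = 6.7500 > continuation, so V_d = 6.7500 (exercise)
Node 0 (S = 35): continuation = e^(−0.07)·[0.6125·0.6367 + 0.3875·6.7500] = 2.8022; exercise value = 5.0000 > continuation, so V_0 = 5.0000 (exercise)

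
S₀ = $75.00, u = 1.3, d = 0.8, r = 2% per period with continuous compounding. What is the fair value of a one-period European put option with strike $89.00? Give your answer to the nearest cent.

$15.91

Risk-neutral probability p = (e^0.02 − 0.8)/(1.3 − 0.8) = 0.2202/0.5000 = 0.4404
Terminal stock prices: S_u = 97.5, S_d = 60
Terminal payoffs (K − S): max(-8.5, 0) = 0, max(29, 0) = 29
Node 0 (S = 75): V_0 = e^(−0.02)·[0.4404·0.0000 + 0.5596·29.0000] = 15.9070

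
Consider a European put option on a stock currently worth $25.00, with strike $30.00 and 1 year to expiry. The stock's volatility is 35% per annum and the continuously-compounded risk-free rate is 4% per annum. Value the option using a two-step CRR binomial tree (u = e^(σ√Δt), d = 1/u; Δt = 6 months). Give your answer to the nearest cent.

$6.25

CRR parameters: u = e^(σ√Δt) = e^(0.35·√0.5) = 1.2808, d = 1/u = 0.7808
Per-period rate: rΔt = 0.04·0.5 = 0.02, so R = e^0.02 = 1.0202
Risk-neutral probability p = (e^0.02 − 0.7808)/(1.2808 − 0.7808) = 0.2394/0.5000 = 0.4788
Terminal stock prices: S_uu = 41.01, S_ud = 25, S_dd = 15.24
Terminal payoffs (K − S): max(-11.01, 0) = 0, max(5, 0) = 5, max(14.76, 0) = 14.76
Node u (S = 32.02): V_u = e^(−0.02)·[0.4788·0.0000 + 0.5212·5.0000] = 2.5542
Node d (S = 19.52): V_d = e^(−0.02)·[0.4788·5.0000 + 0.5212·14.7603] = 9.8870
Node 0 (S = 25): V_0 = e^(−0.02)·[0.4788·2.5542 + 0.5212·9.8870] = 6.2495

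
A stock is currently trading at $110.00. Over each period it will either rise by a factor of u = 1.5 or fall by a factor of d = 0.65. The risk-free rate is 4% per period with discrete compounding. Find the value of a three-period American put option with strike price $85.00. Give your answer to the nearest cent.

$14.08

Risk-neutral probability p = (1 + 0.04 − 0.65)/(1.5 − 0.65) = 0.3900/0.8500 = 0.4588
Terminal stock prices: S_uuu = 371.2, S_uud = 160.9, S_udd = 69.71, S_ddd = 30.21
Terminal payoffs (K − S): max(-286.2, 0) = 0, max(-75.88, 0) = 0, max(15.29, 0) = 15.29, max(54.79, 0) = 54.79
Node uu (S = 247.5): continuation = 1/1.04·[0.4588·0.0000 + 0.5412·0.0000] = 0.0000; exercise value = 0.0000 ≤ continuation, so V_uu = 0.0000
Node ud (S = 107.2): continuation = 1/1.04·[0.4588·0.0000 + 0.5412·15.2875] = 7.9550; exercise value = 0.0000 ≤ continuation, so V_ud = 7.9550
Node dd (S = 46.48): continuation = 1/1.04·[0.4588·15.2875 + 0.5412·54.7912] = 35.2558; exercise value = 38.5250 > continuation, so V_dd = 38.5250 (exercise)
Node u (S = 165): continuation = 1/1.04·[0.4588·0.0000 + 0.5412·7.9550] = 4.1395; exercise value = 0.0000 ≤ continuation, so V_u = 4.1395
Node d (S = 71.5): continuation = 1/1.04·[0.4588·7.9550 + 0.5412·38.5250] = 23.5565; exercise value = 13.5000 ≤ continuation, so V_d = 23.5565
Node 0 (S = 110): continuation = 1/1.04·[0.4588·4.1395 + 0.5412·23.5565] = 14.0842; exercise value = 0.0000 ≤ continuation, so V_0 = 14.0842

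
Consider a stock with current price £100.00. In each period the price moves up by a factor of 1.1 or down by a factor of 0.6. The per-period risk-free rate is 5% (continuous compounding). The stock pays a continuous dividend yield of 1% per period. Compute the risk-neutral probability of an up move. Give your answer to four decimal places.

Per-period risk-free factor R = e^0.05 = 1.0513; dividend-adjusted growth = e^(0.05−0.01) = 1.0408.
Risk-neutral probability p = (1.0408 − 0.6)/(1.1 − 0.6) = 0.4408/0.5000 = 0.8816

p = 0.8816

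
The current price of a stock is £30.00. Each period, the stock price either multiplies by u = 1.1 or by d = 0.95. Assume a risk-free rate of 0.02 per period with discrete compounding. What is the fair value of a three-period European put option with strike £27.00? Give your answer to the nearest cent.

£0.18

Risk-neutral probability p = (1 + 0.02 − 0.95)/(1.1 − 0.95) = 0.0700/0.1500 = 0.4667
Terminal stock prices: S_uuu = 39.93, S_uud = 34.48, S_udd = 29.78, S_ddd = 25.72
Terminal payoffs (K − S): max(-12.93, 0) = 0, max(-7.485, 0) = 0, max(-2.782, 0) = 0, max(1.279, 0) = 1.279
Node uu (S = 36.3): V_uu = 1/1.02·[0.4667·0.0000 + 0.5333·0.0000] = 0.0000
Node ud (S = 31.35): V_ud = 1/1.02·[0.4667·0.0000 + 0.5333·0.0000] = 0.0000
Node dd (S = 27.07): V_dd = 1/1.02·[0.4667·0.0000 + 0.5333·1.2788] = 0.6686
Node u (S = 33): V_u = 1/1.02·[0.4667·0.0000 + 0.5333·0.0000] = 0.0000
Node d (S = 28.5): V_d = 1/1.02·[0.4667·0.0000 + 0.5333·0.6686] = 0.3496
Node 0 (S = 30): V_0 = 1/1.02·[0.4667·0.0000 + 0.5333·0.3496] = 0.1828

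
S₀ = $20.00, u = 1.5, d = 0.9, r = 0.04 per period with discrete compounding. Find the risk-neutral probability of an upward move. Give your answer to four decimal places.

p = 0.2333

Risk-neutral probability p = (1 + 0.04 − 0.9)/(1.5 − 0.9) = 0.1400/0.6000 = 0.2333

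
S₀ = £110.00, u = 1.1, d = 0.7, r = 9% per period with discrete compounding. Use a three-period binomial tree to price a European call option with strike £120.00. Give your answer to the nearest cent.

£18.90

Risk-neutral probability p = (1 + 0.09 − 0.7)/(1.1 − 0.7) = 0.3900/0.4000 = 0.9750
Terminal stock prices: S_uuu = 146.4, S_uud = 93.17, S_udd = 59.29, S_ddd = 37.73
Terminal payoffs (S − K): max(26.41, 0) = 26.41, max(-26.83, 0) = 0, max(-60.71, 0) = 0, max(-82.27, 0) = 0
Node uu (S = 133.1): V_uu = 1/1.09·[0.9750·26.4100 + 0.0250·0.0000] = 23.6236
Node ud (S = 84.7): V_ud = 1/1.09·[0.9750·0.0000 + 0.0250·0.0000] = 0.0000
Node dd (S = 53.9): V_dd = 1/1.09·[0.9750·0.0000 + 0.0250·0.0000] = 0.0000
Node u (S = 121): V_u = 1/1.09·[0.9750·23.6236 + 0.0250·0.0000] = 21.1312
Node d (S = 77): V_d = 1/1.09·[0.9750·0.0000 + 0.0250·0.0000] = 0.0000
Node 0 (S = 110): V_0 = 1/1.09·[0.9750·21.1312 + 0.0250·0.0000] = 18.9018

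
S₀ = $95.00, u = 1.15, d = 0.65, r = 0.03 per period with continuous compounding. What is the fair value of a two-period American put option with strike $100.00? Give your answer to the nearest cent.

Risk-neutral probability p = (e^0.03 − 0.65)/(1.15 − 0.65) = 0.3805/0.5000 = 0.7609
Terminal stock prices: S_uu = 125.6, S_ud = 71.01, S_dd = 40.14
Terminal payoffs (K − S): max(-25.64, 0) = 0, max(28.99, 0) = 28.99, max(59.86, 0) = 59.86
Node u (S = 109.2): continuation = e^(−0.03)·[0.7609·0.0000 + 0.2391·28.9875] = 6.7258; exercise value = 0.0000 ≤ continuation, so V_u = 6.7258
Node d (S = 61.75): continuation = e^(−0.03)·[0.7609·28.9875 + 0.2391·59.8625] = 35.2946; exercise value = 38.2500 > continuation, so V_d = 38.2500 (exercise)
Node 0 (S = 95): continuation = e^(−0.03)·[0.7609·6.7258 + 0.2391·38.2500] = 13.8414; exercise value = 5.0000 ≤ continuation, so V_0 = 13.8414

$13.84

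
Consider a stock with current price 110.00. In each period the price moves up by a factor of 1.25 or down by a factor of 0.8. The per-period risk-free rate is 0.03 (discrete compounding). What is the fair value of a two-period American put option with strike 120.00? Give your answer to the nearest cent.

17.54

Risk-neutral probability p = (1 + 0.03 − 0.8)/(1.25 − 0.8) = 0.2300/0.4500 = 0.5111
Terminal stock prices: S_uu = 171.9, S_ud = 110, S_dd = 70.4
Terminal payoffs (K − S): max(-51.88, 0) = 0, max(10, 0) = 10, max(49.6, 0) = 49.6
Node u (S = 137.5): continuation = 1/1.03·[0.5111·0.0000 + 0.4889·10.0000] = 4.7465; exercise value = 0.0000 ≤ continuation, so V_u = 4.7465
Node d (S = 88): continuation = 1/1.03·[0.5111·10.0000 + 0.4889·49.6000] = 28.5049; exercise value = 32.0000 > continuation, so V_d = 32.0000 (exercise)
Node 0 (S = 110): continuation = 1/1.03·[0.5111·4.7465 + 0.4889·32.0000] = 17.5441; exercise value = 10.0000 ≤ continuation, so V_0 = 17.5441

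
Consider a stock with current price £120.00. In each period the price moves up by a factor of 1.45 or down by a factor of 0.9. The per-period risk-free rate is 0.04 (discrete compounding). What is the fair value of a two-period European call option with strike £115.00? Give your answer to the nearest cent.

Risk-neutral probability p = (1 + 0.04 − 0.9)/(1.45 − 0.9) = 0.1400/0.5500 = 0.2545
Terminal stock prices: S_uu = 252.3, S_ud = 156.6, S_dd = 97.2
Terminal payoffs (S − K): max(137.3, 0) = 137.3, max(41.6, 0) = 41.6, max(-17.8, 0) = 0
Node u (S = 174): V_u = 1/1.04·[0.2545·137.3000 + 0.7455·41.6000] = 63.4231
Node d (S = 108): V_d = 1/1.04·[0.2545·41.6000 + 0.7455·0.0000] = 10.1818
Node 0 (S = 120): V_0 = 1/1.04·[0.2545·63.4231 + 0.7455·10.1818] = 22.8213

£22.82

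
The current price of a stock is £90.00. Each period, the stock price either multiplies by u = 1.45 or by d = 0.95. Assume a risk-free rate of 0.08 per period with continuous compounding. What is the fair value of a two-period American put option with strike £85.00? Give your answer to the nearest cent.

Risk-neutral probability p = (e^0.08 − 0.95)/(1.45 − 0.95) = 0.1333/0.5000 = 0.2666
Terminal stock prices: S_uu = 189.2, S_ud = 124, S_dd = 81.22
Terminal payoffs (K − S): max(-104.2, 0) = 0, max(-38.97, 0) = 0, max(3.775, 0) = 3.775
Node u (S = 130.5): continuation = e^(−0.08)·[0.2666·0.0000 + 0.7334·0.0000] = 0.0000; exercise value = 0.0000 ≤ continuation, so V_u = 0.0000
Node d (S = 85.5): continuation = e^(−0.08)·[0.2666·0.0000 + 0.7334·3.7750] = 2.5558; exercise value = 0.0000 ≤ continuation, so V_d = 2.5558
Node 0 (S = 90): continuation = e^(−0.08)·[0.2666·0.0000 + 0.7334·2.5558] = 1.7304; exercise value = 0.0000 ≤ continuation, so V_0 = 1.7304

£1.73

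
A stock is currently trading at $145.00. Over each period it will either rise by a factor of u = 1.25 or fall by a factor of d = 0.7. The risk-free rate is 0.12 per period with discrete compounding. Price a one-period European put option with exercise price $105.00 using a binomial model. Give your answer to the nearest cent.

$0.74

Risk-neutral probability p = (1 + 0.12 − 0.7)/(1.25 − 0.7) = 0.4200/0.5500 = 0.7636
Terminal stock prices: S_u = 181.2, S_d = 101.5
Terminal payoffs (K − S): max(-76.25, 0) = 0, max(3.5, 0) = 3.5
Node 0 (S = 145): V_0 = 1/1.12·[0.7636·0.0000 + 0.2364·3.5000] = 0.7386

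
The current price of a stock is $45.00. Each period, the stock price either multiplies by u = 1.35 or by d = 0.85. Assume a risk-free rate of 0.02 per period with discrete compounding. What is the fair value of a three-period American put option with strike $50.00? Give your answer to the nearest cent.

Risk-neutral probability p = (1 + 0.02 − 0.85)/(1.35 − 0.85) = 0.1700/0.5000 = 0.3400
Terminal stock prices: S_uuu = 110.7, S_uud = 69.71, S_udd = 43.89, S_ddd = 27.64
Terminal payoffs (K − S): max(-60.72, 0) = 0, max(-19.71, 0) = 0, max(6.108, 0) = 6.108, max(22.36, 0) = 22.36
Node uu (S = 82.01): continuation = 1/1.02·[0.3400·0.0000 + 0.6600·0.0000] = 0.0000; exercise value = 0.0000 ≤ continuation, so V_uu = 0.0000
Node ud (S = 51.64): continuation = 1/1.02·[0.3400·0.0000 + 0.6600·6.1081] = 3.9523; exercise value = 0.0000 ≤ continuation, so V_ud = 3.9523
Node dd (S = 32.51): continuation = 1/1.02·[0.3400·6.1081 + 0.6600·22.3644] = 16.5071; exercise value = 17.4875 > continuation, so V_dd = 17.4875 (exercise)
Node u (S = 60.75): continuation = 1/1.02·[0.3400·0.0000 + 0.6600·3.9523] = 2.5574; exercise value = 0.0000 ≤ continuation, so V_u = 2.5574
Node d (S = 38.25): continuation = 1/1.02·[0.3400·3.9523 + 0.6600·17.4875] = 12.6329; exercise value = 11.7500 ≤ continuation, so V_d = 12.6329
Node 0 (S = 45): continuation = 1/1.02·[0.3400·2.5574 + 0.6600·12.6329] = 9.0267; exercise value = 5.0000 ≤ continuation, so V_0 = 9.0267

$9.03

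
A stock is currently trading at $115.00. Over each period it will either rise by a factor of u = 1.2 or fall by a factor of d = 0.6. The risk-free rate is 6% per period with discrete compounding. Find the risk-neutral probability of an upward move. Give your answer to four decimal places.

Risk-neutral probability p = (1 + 0.06 − 0.6)/(1.2 − 0.6) = 0.4600/0.6000 = 0.7667

p = 0.7667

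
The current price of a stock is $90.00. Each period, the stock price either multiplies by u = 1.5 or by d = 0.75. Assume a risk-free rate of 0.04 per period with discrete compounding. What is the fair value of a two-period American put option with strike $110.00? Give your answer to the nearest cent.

$26.98

Risk-neutral probability p = (1 + 0.04 − 0.75)/(1.5 − 0.75) = 0.2900/0.7500 = 0.3867
Terminal stock prices: S_uu = 202.5, S_ud = 101.2, S_dd = 50.62
Terminal payoffs (K − S): max(-92.5, 0) = 0, max(8.75, 0) = 8.75, max(59.38, 0) = 59.38
Node u (S = 135): continuation = 1/1.04·[0.3867·0.0000 + 0.6133·8.7500] = 5.1603; exercise value = 0.0000 ≤ continuation, so V_u = 5.1603
Node d (S = 67.5): continuation = 1/1.04·[0.3867·8.7500 + 0.6133·59.3750] = 38.2692; exercise value = 42.5000 > continuation, so V_d = 42.5000 (exercise)
Node 0 (S = 90): continuation = 1/1.04·[0.3867·5.1603 + 0.6133·42.5000] = 26.9827; exercise value = 20.0000 ≤ continuation, so V_0 = 26.9827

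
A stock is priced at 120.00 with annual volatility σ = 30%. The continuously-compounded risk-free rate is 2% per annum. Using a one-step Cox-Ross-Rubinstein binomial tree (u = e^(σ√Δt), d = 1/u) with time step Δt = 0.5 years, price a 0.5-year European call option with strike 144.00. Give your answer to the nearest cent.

CRR parameters: u = e^(σ√Δt) = e^(0.3·√0.5) = 1.2363, d = 1/u = 0.8089
Per-period rate: rΔt = 0.02·0.5 = 0.01, so R = e^0.01 = 1.0101
Risk-neutral probability p = (e^0.01 − 0.8089)/(1.2363 − 0.8089) = 0.2012/0.4275 = 0.4707
Terminal stock prices: S_u = 148.4, S_d = 97.06
Terminal payoffs (S − K): max(4.357, 0) = 4.357, max(-46.94, 0) = 0
Node 0 (S = 120): V_0 = e^(−0.01)·[0.4707·4.3573 + 0.5293·0.0000] = 2.0305

2.03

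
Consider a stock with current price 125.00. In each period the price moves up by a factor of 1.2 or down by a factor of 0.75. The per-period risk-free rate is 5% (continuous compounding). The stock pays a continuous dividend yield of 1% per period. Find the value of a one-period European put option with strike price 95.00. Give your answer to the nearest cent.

Per-period risk-free factor R = e^0.05 = 1.0513; dividend-adjusted growth = e^(0.05−0.01) = 1.0408.
Risk-neutral probability p = (1.0408 − 0.75)/(1.2 − 0.75) = 0.2908/0.4500 = 0.6462
Terminal stock prices: S_u = 150, S_d = 93.75
Terminal payoffs (K − S): max(-55, 0) = 0, max(1.25, 0) = 1.25
Node 0 (S = 125): V_0 = e^(−0.05)·[0.6462·0.0000 + 0.3538·1.2500] = 0.4206

0.42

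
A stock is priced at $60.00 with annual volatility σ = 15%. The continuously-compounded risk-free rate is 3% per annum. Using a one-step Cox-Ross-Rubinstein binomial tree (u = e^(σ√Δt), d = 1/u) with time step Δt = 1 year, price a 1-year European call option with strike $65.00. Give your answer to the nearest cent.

$2.58

CRR parameters: u = e^(σ√Δt) = e^(0.15·√1) = 1.1618, d = 1/u = 0.8607
Per-period rate: rΔt = 0.03·1 = 0.03, so R = e^0.03 = 1.0305
Risk-neutral probability p = (e^0.03 − 0.8607)/(1.1618 − 0.8607) = 0.1697/0.3011 = 0.5637
Terminal stock prices: S_u = 69.71, S_d = 51.64
Terminal payoffs (S − K): max(4.71, 0) = 4.71, max(-13.36, 0) = 0
Node 0 (S = 60): V_0 = e^(−0.03)·[0.5637·4.7101 + 0.4363·0.0000] = 2.5766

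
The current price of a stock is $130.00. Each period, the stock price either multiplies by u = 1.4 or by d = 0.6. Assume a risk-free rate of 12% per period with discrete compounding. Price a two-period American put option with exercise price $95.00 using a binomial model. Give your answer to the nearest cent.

Risk-neutral probability p = (1 + 0.12 − 0.6)/(1.4 − 0.6) = 0.5200/0.8000 = 0.6500
Terminal stock prices: S_uu = 254.8, S_ud = 109.2, S_dd = 46.8
Terminal payoffs (K − S): max(-159.8, 0) = 0, max(-14.2, 0) = 0, max(48.2, 0) = 48.2
Node u (S = 182): continuation = 1/1.12·[0.6500·0.0000 + 0.3500·0.0000] = 0.0000; exercise value = 0.0000 ≤ continuation, so V_u = 0.0000
Node d (S = 78): continuation = 1/1.12·[0.6500·0.0000 + 0.3500·48.2000] = 15.0625; exercise value = 17.0000 > continuation, so V_d = 17.0000 (exercise)
Node 0 (S = 130): continuation = 1/1.12·[0.6500·0.0000 + 0.3500·17.0000] = 5.3125; exercise value = 0.0000 ≤ continuation, so V_0 = 5.3125

$5.31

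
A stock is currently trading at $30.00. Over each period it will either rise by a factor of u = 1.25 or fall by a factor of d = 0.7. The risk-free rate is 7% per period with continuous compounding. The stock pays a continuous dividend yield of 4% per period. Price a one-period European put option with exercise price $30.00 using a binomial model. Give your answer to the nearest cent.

$3.35

Per-period risk-free factor R = e^0.07 = 1.0725; dividend-adjusted growth = e^(0.07−0.04) = 1.0305.
Risk-neutral probability p = (1.0305 − 0.7)/(1.25 − 0.7) = 0.3305/0.5500 = 0.6008
Terminal stock prices: S_u = 37.5, S_d = 21
Terminal payoffs (K − S): max(-7.5, 0) = 0, max(9, 0) = 9
Node 0 (S = 30): V_0 = e^(−0.07)·[0.6008·0.0000 + 0.3992·9.0000] = 3.3497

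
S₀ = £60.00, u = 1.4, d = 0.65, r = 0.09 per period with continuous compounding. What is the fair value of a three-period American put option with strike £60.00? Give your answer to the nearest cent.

Risk-neutral probability p = (e^0.09 − 0.65)/(1.4 − 0.65) = 0.4442/0.7500 = 0.5922
Terminal stock prices: S_uuu = 164.6, S_uud = 76.44, S_udd = 35.49, S_ddd = 16.48
Terminal payoffs (K − S): max(-104.6, 0) = 0, max(-16.44, 0) = 0, max(24.51, 0) = 24.51, max(43.52, 0) = 43.52
Node uu (S = 117.6): continuation = e^(−0.09)·[0.5922·0.0000 + 0.4078·0.0000] = 0.0000; exercise value = 0.0000 ≤ continuation, so V_uu = 0.0000
Node ud (S = 54.6): continuation = e^(−0.09)·[0.5922·0.0000 + 0.4078·24.5100] = 9.1342; exercise value = 5.4000 ≤ continuation, so V_ud = 9.1342
Node dd (S = 25.35): continuation = e^(−0.09)·[0.5922·24.5100 + 0.4078·43.5225] = 29.4859; exercise value = 34.6500 > continuation, so V_dd = 34.6500 (exercise)
Node u (S = 84): continuation = e^(−0.09)·[0.5922·0.0000 + 0.4078·9.1342] = 3.4040; exercise value = 0.0000 ≤ continuation, so V_u = 3.4040
Node d (S = 39): continuation = e^(−0.09)·[0.5922·9.1342 + 0.4078·34.6500] = 17.8570; exercise value = 21.0000 > continuation, so V_d = 21.0000 (exercise)
Node 0 (S = 60): continuation = e^(−0.09)·[0.5922·3.4040 + 0.4078·21.0000] = 9.6686; exercise value = 0.0000 ≤ continuation, so V_0 = 9.6686

£9.67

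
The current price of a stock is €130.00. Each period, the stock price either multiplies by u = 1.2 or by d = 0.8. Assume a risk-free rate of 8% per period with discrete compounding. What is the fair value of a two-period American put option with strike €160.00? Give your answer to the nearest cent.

€30.00

Risk-neutral probability p = (1 + 0.08 − 0.8)/(1.2 − 0.8) = 0.2800/0.4000 = 0.7000
Terminal stock prices: S_uu = 187.2, S_ud = 124.8, S_dd = 83.2
Terminal payoffs (K − S): max(-27.2, 0) = 0, max(35.2, 0) = 35.2, max(76.8, 0) = 76.8
Node u (S = 156): continuation = 1/1.08·[0.7000·0.0000 + 0.3000·35.2000] = 9.7778; exercise value = 4.0000 ≤ continuation, so V_u = 9.7778
Node d (S = 104): continuation = 1/1.08·[0.7000·35.2000 + 0.3000·76.8000] = 44.1481; exercise value = 56.0000 > continuation, so V_d = 56.0000 (exercise)
Node 0 (S = 130): continuation = 1/1.08·[0.7000·9.7778 + 0.3000·56.0000] = 21.8930; exercise value = 30.0000 > continuation, so V_0 = 30.0000 (exercise)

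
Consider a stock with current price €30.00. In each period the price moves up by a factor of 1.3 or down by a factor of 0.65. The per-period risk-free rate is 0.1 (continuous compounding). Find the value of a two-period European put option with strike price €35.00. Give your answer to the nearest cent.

€4.96

Risk-neutral probability p = (e^0.1 − 0.65)/(1.3 − 0.65) = 0.4552/0.6500 = 0.7003
Terminal stock prices: S_uu = 50.7, S_ud = 25.35, S_dd = 12.68
Terminal payoffs (K − S): max(-15.7, 0) = 0, max(9.65, 0) = 9.65, max(22.32, 0) = 22.32
Node u (S = 39): V_u = e^(−0.1)·[0.7003·0.0000 + 0.2997·9.6500] = 2.6172
Node d (S = 19.5): V_d = e^(−0.1)·[0.7003·9.6500 + 0.2997·22.3250] = 12.1693
Node 0 (S = 30): V_0 = e^(−0.1)·[0.7003·2.6172 + 0.2997·12.1693] = 4.9588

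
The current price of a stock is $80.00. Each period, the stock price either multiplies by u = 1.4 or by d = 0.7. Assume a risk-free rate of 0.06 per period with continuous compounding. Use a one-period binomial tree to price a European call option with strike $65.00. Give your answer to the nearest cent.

Risk-neutral probability p = (e^0.06 − 0.7)/(1.4 − 0.7) = 0.3618/0.7000 = 0.5169
Terminal stock prices: S_u = 112, S_d = 56
Terminal payoffs (S − K): max(47, 0) = 47, max(-9, 0) = 0
Node 0 (S = 80): V_0 = e^(−0.06)·[0.5169·47.0000 + 0.4831·0.0000] = 22.8799

$22.88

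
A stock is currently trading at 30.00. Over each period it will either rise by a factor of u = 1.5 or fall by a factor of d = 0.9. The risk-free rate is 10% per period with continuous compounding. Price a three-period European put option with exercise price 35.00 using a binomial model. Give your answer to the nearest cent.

Risk-neutral probability p = (e^0.1 − 0.9)/(1.5 − 0.9) = 0.2052/0.6000 = 0.3420
Terminal stock prices: S_uuu = 101.2, S_uud = 60.75, S_udd = 36.45, S_ddd = 21.87
Terminal payoffs (K − S): max(-66.25, 0) = 0, max(-25.75, 0) = 0, max(-1.45, 0) = 0, max(13.13, 0) = 13.13
Node uu (S = 67.5): V_uu = e^(−0.1)·[0.3420·0.0000 + 0.6580·0.0000] = 0.0000
Node ud (S = 40.5): V_ud = e^(−0.1)·[0.3420·0.0000 + 0.6580·0.0000] = 0.0000
Node dd (S = 24.3): V_dd = e^(−0.1)·[0.3420·0.0000 + 0.6580·13.1300] = 7.8180
Node u (S = 45): V_u = e^(−0.1)·[0.3420·0.0000 + 0.6580·0.0000] = 0.0000
Node d (S = 27): V_d = e^(−0.1)·[0.3420·0.0000 + 0.6580·7.8180] = 4.6550
Node 0 (S = 30): V_0 = e^(−0.1)·[0.3420·0.0000 + 0.6580·4.6550] = 2.7717

2.77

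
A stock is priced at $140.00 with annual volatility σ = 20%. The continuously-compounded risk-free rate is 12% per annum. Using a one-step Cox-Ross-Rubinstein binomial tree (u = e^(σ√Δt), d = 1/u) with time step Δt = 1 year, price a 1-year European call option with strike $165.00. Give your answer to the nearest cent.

$4.08

CRR parameters: u = e^(σ√Δt) = e^(0.2·√1) = 1.2214, d = 1/u = 0.8187
Per-period rate: rΔt = 0.12·1 = 0.12, so R = e^0.12 = 1.1275
Risk-neutral probability p = (e^0.12 − 0.8187)/(1.2214 − 0.8187) = 0.3088/0.4027 = 0.7668
Terminal stock prices: S_u = 171, S_d = 114.6
Terminal payoffs (S − K): max(5.996, 0) = 5.996, max(-50.38, 0) = 0
Node 0 (S = 140): V_0 = e^(−0.12)·[0.7668·5.9964 + 0.2332·0.0000] = 4.0780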